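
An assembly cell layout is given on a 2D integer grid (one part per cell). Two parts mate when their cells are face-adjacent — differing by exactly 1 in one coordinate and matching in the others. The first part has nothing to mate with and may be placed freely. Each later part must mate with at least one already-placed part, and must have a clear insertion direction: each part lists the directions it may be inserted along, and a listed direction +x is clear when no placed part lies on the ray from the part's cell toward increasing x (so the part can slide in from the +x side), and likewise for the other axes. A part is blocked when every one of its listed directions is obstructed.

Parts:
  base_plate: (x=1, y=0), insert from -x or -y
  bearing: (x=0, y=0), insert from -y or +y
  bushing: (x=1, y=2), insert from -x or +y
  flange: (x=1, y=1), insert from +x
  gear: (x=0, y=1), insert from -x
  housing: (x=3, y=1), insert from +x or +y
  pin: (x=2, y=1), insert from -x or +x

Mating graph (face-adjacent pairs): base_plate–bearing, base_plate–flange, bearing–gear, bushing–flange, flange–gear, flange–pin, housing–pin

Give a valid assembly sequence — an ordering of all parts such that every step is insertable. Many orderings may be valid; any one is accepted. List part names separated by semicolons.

1. gear@(0, 1) [-x clear] — {gear}
2. bearing@(0, 0) [-y clear] — {bearing, gear}
3. base_plate@(1, 0) [-y clear] — {base_plate, bearing, gear}
4. flange@(1, 1) [+x clear] — {base_plate, bearing, flange, gear}
5. pin@(2, 1) [+x clear] — {base_plate, bearing, flange, gear, pin}
6. bushing@(1, 2) [-x clear] — {base_plate, bearing, bushing, flange, gear, pin}
7. housing@(3, 1) [+x clear] — {base_plate, bearing, bushing, flange, gear, housing, pin}

gear; bearing; base_plate; flange; pin; bushing; housing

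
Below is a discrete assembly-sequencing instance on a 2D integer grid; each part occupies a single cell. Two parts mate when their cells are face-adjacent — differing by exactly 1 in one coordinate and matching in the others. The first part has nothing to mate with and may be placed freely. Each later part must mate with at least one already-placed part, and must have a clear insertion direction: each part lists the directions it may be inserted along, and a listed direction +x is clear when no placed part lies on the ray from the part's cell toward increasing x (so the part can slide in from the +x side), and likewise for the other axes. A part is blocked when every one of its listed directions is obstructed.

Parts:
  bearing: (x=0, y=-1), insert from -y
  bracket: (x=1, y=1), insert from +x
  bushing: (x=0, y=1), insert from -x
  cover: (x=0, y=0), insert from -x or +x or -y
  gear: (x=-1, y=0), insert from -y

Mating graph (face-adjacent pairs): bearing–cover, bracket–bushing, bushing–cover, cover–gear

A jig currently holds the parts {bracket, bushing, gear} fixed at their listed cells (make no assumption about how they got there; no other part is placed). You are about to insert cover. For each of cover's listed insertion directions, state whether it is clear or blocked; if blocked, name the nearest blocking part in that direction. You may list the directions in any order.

+x: clear; -x: blocked by gear; -y: clear

-x: nearest on ray is gear@(-1, 0) ⇒ blocked
+x: ray from cover(0, 0) has no placed part ⇒ clear
-y: ray from cover(0, 0) has no placed part ⇒ clear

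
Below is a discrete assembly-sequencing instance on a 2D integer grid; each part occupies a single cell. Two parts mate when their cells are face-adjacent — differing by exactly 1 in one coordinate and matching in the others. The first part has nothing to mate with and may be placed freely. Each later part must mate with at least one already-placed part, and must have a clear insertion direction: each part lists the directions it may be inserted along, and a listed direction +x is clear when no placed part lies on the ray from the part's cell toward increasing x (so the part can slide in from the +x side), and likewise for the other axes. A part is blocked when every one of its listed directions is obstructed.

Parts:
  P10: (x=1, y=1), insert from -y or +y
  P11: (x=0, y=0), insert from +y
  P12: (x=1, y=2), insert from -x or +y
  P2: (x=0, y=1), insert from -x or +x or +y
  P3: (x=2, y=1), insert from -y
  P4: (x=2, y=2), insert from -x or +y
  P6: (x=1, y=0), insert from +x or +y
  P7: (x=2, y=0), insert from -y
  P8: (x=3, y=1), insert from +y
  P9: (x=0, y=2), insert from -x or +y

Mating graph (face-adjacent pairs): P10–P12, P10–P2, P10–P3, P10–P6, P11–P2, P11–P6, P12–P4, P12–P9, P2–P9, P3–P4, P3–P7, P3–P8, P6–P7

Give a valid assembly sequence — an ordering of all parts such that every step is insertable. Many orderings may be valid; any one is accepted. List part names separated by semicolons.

1. P12@(1, 2) [-x clear] — {P12}
2. P10@(1, 1) [-y clear] — {P10, P12}
3. P3@(2, 1) [-y clear] — {P10, P12, P3}
4. P4@(2, 2) [+y clear] — {P10, P12, P3, P4}
5. P8@(3, 1) [+y clear] — {P10, P12, P3, P4, P8}
6. P6@(1, 0) [+x clear] — {P10, P12, P3, P4, P6, P8}
7. P11@(0, 0) [+y clear] — {P10, P11, P12, P3, P4, P6, P8}
8. P2@(0, 1) [-x clear] — {P10, P11, P12, P2, P3, P4, P6, P8}
9. P9@(0, 2) [-x clear] — {P10, P11, P12, P2, P3, P4, P6, P8, P9}
10. P7@(2, 0) [-y clear] — {P10, P11, P12, P2, P3, P4, P6, P7, P8, P9}

P12; P10; P3; P4; P8; P6; P11; P2; P9; P7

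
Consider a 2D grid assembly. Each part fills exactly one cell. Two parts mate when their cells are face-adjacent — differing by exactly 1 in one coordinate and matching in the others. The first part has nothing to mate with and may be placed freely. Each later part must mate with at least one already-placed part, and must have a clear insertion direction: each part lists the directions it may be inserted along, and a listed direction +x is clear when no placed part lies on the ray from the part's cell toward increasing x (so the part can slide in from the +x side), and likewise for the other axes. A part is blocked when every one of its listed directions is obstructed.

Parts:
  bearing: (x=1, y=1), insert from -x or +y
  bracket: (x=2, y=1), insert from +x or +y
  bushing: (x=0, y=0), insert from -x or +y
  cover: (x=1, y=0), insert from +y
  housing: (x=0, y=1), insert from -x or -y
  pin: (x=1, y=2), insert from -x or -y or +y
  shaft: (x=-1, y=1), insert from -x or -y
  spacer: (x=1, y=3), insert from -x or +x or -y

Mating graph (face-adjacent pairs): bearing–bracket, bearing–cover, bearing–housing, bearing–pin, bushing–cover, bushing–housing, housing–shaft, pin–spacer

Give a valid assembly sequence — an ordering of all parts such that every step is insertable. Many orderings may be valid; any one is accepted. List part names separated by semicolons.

housing; bushing; cover; bearing; bracket; pin; spacer; shaft

1. housing@(0, 1) [-x clear] — {housing}
2. bushing@(0, 0) [-x clear] — {bushing, housing}
3. cover@(1, 0) [+y clear] — {bushing, cover, housing}
4. bearing@(1, 1) [+y clear] — {bearing, bushing, cover, housing}
5. bracket@(2, 1) [+x clear] — {bearing, bracket, bushing, cover, housing}
6. pin@(1, 2) [-x clear] — {bearing, bracket, bushing, cover, housing, pin}
7. spacer@(1, 3) [-x clear] — {bearing, bracket, bushing, cover, housing, pin, spacer}
8. shaft@(-1, 1) [-x clear] — {bearing, bracket, bushing, cover, housing, pin, shaft, spacer}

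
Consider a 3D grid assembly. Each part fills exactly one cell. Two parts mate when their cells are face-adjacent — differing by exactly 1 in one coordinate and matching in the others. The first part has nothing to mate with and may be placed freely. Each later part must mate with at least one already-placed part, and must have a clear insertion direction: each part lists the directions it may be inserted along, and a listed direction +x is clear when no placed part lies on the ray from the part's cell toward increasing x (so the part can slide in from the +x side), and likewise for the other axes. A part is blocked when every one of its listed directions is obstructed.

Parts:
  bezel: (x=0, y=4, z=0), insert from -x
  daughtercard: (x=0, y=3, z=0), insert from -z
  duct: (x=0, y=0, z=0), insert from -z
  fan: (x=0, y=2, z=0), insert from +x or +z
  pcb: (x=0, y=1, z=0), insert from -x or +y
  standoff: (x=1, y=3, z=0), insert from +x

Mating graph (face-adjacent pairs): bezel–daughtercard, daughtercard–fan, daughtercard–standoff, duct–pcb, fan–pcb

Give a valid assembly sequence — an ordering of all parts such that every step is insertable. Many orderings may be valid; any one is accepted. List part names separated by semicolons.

fan; pcb; daughtercard; bezel; duct; standoff

1. fan@(0, 2, 0) [+x clear] — {fan}
2. pcb@(0, 1, 0) [-x clear] — {fan, pcb}
3. daughtercard@(0, 3, 0) [-z clear] — {daughtercard, fan, pcb}
4. bezel@(0, 4, 0) [-x clear] — {bezel, daughtercard, fan, pcb}
5. duct@(0, 0, 0) [-z clear] — {bezel, daughtercard, duct, fan, pcb}
6. standoff@(1, 3, 0) [+x clear] — {bezel, daughtercard, duct, fan, pcb, standoff}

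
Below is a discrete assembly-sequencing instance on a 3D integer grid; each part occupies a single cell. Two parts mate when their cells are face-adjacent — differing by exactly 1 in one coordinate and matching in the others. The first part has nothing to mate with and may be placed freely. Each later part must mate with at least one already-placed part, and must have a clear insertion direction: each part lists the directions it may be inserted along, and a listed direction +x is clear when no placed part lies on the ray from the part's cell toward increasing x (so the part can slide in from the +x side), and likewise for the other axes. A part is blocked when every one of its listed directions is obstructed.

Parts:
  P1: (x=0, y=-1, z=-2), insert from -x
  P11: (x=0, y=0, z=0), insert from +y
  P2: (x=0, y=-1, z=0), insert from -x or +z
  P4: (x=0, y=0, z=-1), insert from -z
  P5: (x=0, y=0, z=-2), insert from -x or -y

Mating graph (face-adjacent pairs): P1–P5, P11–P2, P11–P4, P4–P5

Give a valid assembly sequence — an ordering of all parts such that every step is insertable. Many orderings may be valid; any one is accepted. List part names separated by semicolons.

P2; P11; P4; P5; P1

1. P2@(0, -1, 0) [-x clear] — {P2}
2. P11@(0, 0, 0) [+y clear] — {P11, P2}
3. P4@(0, 0, -1) [-z clear] — {P11, P2, P4}
4. P5@(0, 0, -2) [-x clear] — {P11, P2, P4, P5}
5. P1@(0, -1, -2) [-x clear] — {P1, P11, P2, P4, P5}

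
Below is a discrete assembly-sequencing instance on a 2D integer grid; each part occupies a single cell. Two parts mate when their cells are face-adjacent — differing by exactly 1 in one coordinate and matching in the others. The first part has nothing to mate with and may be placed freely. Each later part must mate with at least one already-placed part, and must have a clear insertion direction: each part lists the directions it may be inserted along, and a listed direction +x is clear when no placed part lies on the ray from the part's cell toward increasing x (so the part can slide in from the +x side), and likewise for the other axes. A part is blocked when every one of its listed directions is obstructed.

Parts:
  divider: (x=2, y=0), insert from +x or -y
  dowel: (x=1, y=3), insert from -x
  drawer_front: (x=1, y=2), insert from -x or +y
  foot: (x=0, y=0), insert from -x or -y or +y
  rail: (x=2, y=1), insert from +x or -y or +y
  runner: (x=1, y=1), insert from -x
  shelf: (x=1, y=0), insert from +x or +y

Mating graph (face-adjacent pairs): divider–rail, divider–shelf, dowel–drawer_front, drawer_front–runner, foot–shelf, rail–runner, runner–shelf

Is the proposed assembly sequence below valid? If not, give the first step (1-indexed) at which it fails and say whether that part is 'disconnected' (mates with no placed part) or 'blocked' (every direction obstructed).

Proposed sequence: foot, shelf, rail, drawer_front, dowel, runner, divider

1. foot@(0, 0) [-x clear] — {foot}
2. shelf@(1, 0) [+x clear] — {foot, shelf}
3. rail@(2, 1) — no placed neighbour ⇒ disconnected

Invalid at step 3 (disconnected)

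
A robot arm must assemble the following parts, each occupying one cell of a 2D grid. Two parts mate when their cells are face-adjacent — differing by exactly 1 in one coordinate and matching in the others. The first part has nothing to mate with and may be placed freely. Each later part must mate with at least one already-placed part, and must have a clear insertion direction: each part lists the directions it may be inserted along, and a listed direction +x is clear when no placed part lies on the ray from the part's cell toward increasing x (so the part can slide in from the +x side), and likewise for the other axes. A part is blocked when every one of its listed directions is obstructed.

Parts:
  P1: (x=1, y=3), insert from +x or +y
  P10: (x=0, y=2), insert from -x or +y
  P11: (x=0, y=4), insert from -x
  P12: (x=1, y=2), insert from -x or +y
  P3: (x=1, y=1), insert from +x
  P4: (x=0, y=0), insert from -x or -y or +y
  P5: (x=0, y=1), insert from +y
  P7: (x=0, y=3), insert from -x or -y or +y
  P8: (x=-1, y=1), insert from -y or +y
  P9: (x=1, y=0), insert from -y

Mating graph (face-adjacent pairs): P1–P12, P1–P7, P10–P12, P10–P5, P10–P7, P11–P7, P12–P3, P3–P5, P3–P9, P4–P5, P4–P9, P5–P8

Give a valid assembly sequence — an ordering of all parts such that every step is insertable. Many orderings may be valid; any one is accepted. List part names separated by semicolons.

1. P5@(0, 1) [+y clear] — {P5}
2. P10@(0, 2) [-x clear] — {P10, P5}
3. P12@(1, 2) [+y clear] — {P10, P12, P5}
4. P7@(0, 3) [-x clear] — {P10, P12, P5, P7}
5. P11@(0, 4) [-x clear] — {P10, P11, P12, P5, P7}
6. P3@(1, 1) [+x clear] — {P10, P11, P12, P3, P5, P7}
7. P4@(0, 0) [-x clear] — {P10, P11, P12, P3, P4, P5, P7}
8. P9@(1, 0) [-y clear] — {P10, P11, P12, P3, P4, P5, P7, P9}
9. P8@(-1, 1) [-y clear] — {P10, P11, P12, P3, P4, P5, P7, P8, P9}
10. P1@(1, 3) [+x clear] — {P1, P10, P11, P12, P3, P4, P5, P7, P8, P9}

P5; P10; P12; P7; P11; P3; P4; P9; P8; P1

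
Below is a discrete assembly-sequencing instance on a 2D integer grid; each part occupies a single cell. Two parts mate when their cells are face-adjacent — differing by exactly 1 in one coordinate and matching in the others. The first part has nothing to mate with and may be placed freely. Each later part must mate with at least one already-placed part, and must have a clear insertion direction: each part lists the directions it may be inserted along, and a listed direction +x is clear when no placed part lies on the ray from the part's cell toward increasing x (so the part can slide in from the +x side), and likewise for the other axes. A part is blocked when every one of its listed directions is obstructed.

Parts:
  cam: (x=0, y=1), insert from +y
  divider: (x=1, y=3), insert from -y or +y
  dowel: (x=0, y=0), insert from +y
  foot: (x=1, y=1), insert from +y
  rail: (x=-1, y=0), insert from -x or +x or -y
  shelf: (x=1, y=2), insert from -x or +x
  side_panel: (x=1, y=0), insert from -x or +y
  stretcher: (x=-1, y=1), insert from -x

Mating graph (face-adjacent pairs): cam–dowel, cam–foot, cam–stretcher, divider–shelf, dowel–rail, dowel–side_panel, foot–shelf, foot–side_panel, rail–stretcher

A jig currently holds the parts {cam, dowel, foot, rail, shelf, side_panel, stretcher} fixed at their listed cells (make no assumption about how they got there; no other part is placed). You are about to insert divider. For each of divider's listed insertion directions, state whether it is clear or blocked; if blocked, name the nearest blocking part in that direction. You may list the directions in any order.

+y: clear; -y: blocked by shelf

-y: nearest on ray is shelf@(1, 2) ⇒ blocked
+y: ray from divider(1, 3) has no placed part ⇒ clear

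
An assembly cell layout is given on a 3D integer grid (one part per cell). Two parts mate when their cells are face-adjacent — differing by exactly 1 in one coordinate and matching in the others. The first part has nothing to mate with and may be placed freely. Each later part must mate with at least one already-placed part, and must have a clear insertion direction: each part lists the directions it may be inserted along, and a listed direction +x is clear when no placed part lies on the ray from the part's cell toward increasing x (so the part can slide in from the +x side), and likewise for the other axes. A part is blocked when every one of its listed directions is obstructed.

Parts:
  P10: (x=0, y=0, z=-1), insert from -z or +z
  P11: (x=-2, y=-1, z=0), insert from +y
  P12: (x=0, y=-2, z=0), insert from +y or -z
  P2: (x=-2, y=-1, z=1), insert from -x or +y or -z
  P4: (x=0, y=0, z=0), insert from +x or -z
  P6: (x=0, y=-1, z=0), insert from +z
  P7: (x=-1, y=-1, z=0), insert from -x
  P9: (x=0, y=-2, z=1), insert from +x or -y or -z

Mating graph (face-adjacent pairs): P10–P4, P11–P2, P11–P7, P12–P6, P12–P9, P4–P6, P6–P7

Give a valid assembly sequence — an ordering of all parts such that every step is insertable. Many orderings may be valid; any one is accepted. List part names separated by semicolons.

1. P7@(-1, -1, 0) [-x clear] — {P7}
2. P11@(-2, -1, 0) [+y clear] — {P11, P7}
3. P6@(0, -1, 0) [+z clear] — {P11, P6, P7}
4. P2@(-2, -1, 1) [-x clear] — {P11, P2, P6, P7}
5. P4@(0, 0, 0) [+x clear] — {P11, P2, P4, P6, P7}
6. P12@(0, -2, 0) [-z clear] — {P11, P12, P2, P4, P6, P7}
7. P9@(0, -2, 1) [+x clear] — {P11, P12, P2, P4, P6, P7, P9}
8. P10@(0, 0, -1) [-z clear] — {P10, P11, P12, P2, P4, P6, P7, P9}

P7; P11; P6; P2; P4; P12; P9; P10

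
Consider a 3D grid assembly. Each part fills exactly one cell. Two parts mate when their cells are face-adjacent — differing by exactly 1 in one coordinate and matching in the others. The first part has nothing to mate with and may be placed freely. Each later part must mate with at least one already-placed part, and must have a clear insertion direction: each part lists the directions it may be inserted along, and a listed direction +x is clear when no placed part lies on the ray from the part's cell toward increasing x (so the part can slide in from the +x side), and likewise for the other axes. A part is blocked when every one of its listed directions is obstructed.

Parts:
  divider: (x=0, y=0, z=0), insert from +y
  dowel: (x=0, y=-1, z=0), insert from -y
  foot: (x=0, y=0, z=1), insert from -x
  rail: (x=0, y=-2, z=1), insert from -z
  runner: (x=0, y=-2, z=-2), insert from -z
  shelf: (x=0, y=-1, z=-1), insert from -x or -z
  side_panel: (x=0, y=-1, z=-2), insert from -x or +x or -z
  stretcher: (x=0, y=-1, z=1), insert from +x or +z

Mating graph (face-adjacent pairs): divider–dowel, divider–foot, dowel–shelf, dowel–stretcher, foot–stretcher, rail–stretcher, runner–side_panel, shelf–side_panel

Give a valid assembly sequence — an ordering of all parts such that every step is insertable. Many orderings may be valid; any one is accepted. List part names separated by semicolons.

dowel; shelf; stretcher; side_panel; rail; divider; foot; runner

1. dowel@(0, -1, 0) [-y clear] — {dowel}
2. shelf@(0, -1, -1) [-x clear] — {dowel, shelf}
3. stretcher@(0, -1, 1) [+x clear] — {dowel, shelf, stretcher}
4. side_panel@(0, -1, -2) [-x clear] — {dowel, shelf, side_panel, stretcher}
5. rail@(0, -2, 1) [-z clear] — {dowel, rail, shelf, side_panel, stretcher}
6. divider@(0, 0, 0) [+y clear] — {divider, dowel, rail, shelf, side_panel, stretcher}
7. foot@(0, 0, 1) [-x clear] — {divider, dowel, foot, rail, shelf, side_panel, stretcher}
8. runner@(0, -2, -2) [-z clear] — {divider, dowel, foot, rail, runner, shelf, side_panel, stretcher}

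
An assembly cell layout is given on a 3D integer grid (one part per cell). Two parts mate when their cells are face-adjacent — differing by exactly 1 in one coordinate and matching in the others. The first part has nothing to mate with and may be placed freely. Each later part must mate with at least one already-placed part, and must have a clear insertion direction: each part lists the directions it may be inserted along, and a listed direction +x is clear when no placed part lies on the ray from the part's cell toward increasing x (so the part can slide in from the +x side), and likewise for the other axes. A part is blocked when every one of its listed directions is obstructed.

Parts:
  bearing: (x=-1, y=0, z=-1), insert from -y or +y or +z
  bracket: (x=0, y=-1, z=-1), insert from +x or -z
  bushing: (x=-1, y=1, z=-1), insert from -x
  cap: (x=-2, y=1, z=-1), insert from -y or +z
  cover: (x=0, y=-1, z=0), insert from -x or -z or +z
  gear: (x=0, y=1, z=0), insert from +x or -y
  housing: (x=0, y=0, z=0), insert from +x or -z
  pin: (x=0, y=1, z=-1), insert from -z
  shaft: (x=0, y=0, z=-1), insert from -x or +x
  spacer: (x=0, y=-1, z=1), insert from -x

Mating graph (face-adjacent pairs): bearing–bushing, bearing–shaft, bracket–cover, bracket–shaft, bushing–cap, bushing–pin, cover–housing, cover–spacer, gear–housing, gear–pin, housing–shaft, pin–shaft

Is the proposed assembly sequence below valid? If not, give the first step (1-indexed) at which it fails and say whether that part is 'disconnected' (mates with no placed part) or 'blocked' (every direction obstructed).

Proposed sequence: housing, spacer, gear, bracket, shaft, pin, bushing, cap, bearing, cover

Invalid at step 2 (disconnected)

1. housing@(0, 0, 0) [+x clear] — {housing}
2. spacer@(0, -1, 1) — no placed neighbour ⇒ disconnected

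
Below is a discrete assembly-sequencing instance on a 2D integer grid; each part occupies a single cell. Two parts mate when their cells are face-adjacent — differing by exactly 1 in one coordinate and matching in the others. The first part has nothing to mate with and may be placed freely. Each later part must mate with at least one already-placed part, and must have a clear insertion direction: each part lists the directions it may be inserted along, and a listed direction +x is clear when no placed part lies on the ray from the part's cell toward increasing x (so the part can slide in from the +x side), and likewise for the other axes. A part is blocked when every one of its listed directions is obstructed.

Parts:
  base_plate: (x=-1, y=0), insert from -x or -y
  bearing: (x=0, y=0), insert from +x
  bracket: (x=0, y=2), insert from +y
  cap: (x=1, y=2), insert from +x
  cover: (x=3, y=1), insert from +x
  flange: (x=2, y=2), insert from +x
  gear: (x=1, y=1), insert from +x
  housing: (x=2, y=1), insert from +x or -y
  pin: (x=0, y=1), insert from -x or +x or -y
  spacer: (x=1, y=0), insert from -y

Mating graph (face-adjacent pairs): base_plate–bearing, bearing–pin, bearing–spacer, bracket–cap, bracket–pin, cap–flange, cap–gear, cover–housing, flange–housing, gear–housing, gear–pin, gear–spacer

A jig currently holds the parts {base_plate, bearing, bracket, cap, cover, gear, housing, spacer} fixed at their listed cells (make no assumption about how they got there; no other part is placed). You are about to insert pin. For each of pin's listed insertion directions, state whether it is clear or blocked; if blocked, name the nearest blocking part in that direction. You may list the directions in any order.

+x: blocked by gear; -x: clear; -y: blocked by bearing

-x: ray from pin(0, 1) has no placed part ⇒ clear
+x: nearest on ray is gear@(1, 1) ⇒ blocked
-y: nearest on ray is bearing@(0, 0) ⇒ blocked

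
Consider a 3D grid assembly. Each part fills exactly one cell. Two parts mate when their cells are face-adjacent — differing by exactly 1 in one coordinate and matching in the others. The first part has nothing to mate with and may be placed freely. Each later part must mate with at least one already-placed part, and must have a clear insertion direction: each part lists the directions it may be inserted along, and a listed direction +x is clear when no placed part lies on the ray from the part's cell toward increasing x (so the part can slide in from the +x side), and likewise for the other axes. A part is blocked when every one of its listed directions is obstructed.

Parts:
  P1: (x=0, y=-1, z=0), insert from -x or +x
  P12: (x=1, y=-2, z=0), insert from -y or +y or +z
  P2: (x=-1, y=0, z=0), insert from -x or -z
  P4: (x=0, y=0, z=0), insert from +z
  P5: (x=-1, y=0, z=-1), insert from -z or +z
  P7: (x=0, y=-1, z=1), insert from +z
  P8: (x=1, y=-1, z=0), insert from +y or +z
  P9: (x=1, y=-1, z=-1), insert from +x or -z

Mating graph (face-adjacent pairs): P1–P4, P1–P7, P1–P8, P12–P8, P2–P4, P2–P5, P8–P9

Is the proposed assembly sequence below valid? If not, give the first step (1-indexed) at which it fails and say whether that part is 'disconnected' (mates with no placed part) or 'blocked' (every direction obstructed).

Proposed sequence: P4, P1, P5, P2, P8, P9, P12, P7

1. P4@(0, 0, 0) [+z clear] — {P4}
2. P1@(0, -1, 0) [-x clear] — {P1, P4}
3. P5@(-1, 0, -1) — no placed neighbour ⇒ disconnected

Invalid at step 3 (disconnected)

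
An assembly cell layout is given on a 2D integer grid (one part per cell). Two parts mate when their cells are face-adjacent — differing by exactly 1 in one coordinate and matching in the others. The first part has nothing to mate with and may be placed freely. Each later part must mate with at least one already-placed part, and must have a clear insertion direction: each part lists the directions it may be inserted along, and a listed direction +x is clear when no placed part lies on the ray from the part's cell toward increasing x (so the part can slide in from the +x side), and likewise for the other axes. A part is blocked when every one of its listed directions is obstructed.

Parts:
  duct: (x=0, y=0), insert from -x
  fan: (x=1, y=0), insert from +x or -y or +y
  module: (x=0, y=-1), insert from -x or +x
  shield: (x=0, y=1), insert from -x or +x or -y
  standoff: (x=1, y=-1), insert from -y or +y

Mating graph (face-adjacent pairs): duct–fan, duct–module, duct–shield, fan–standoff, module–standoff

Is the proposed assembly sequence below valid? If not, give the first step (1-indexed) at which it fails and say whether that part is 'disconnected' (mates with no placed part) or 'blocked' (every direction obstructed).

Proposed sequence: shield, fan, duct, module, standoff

1. shield@(0, 1) [-x clear] — {shield}
2. fan@(1, 0) — no placed neighbour ⇒ disconnected

Invalid at step 2 (disconnected)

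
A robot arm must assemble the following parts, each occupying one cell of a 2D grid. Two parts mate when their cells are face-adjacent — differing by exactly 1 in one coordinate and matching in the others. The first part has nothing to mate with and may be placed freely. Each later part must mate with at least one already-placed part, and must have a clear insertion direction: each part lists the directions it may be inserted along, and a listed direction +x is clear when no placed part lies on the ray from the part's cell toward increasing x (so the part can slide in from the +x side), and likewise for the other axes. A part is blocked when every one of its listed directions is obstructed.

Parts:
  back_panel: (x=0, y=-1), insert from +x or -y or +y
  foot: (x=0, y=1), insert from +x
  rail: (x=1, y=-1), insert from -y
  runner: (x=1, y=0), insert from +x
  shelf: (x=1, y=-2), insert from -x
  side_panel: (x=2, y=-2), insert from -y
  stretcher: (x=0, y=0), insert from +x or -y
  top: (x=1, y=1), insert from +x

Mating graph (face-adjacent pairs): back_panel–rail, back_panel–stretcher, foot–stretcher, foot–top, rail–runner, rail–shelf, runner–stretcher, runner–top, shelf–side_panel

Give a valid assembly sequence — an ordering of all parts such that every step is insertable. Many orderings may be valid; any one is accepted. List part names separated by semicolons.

back_panel; stretcher; foot; top; runner; rail; shelf; side_panel

1. back_panel@(0, -1) [+x clear] — {back_panel}
2. stretcher@(0, 0) [+x clear] — {back_panel, stretcher}
3. foot@(0, 1) [+x clear] — {back_panel, foot, stretcher}
4. top@(1, 1) [+x clear] — {back_panel, foot, stretcher, top}
5. runner@(1, 0) [+x clear] — {back_panel, foot, runner, stretcher, top}
6. rail@(1, -1) [-y clear] — {back_panel, foot, rail, runner, stretcher, top}
7. shelf@(1, -2) [-x clear] — {back_panel, foot, rail, runner, shelf, stretcher, top}
8. side_panel@(2, -2) [-y clear] — {back_panel, foot, rail, runner, shelf, side_panel, stretcher, top}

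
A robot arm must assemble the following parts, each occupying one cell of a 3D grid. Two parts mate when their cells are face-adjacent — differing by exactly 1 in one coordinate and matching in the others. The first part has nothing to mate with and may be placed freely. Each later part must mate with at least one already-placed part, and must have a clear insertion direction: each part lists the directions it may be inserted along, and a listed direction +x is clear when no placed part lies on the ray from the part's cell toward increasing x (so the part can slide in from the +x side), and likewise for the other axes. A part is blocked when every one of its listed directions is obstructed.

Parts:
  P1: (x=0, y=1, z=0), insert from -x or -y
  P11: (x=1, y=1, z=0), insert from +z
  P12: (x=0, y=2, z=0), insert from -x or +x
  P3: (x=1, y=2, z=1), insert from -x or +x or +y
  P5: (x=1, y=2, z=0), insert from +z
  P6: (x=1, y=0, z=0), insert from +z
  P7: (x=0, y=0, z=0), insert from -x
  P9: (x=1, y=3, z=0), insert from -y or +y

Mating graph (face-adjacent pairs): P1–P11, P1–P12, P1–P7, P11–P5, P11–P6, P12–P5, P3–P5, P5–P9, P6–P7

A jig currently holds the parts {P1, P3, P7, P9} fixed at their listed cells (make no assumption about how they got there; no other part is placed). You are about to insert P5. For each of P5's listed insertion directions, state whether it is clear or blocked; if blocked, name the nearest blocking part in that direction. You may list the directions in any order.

+z: nearest on ray is P3@(1, 2, 1) ⇒ blocked

+z: blocked by P3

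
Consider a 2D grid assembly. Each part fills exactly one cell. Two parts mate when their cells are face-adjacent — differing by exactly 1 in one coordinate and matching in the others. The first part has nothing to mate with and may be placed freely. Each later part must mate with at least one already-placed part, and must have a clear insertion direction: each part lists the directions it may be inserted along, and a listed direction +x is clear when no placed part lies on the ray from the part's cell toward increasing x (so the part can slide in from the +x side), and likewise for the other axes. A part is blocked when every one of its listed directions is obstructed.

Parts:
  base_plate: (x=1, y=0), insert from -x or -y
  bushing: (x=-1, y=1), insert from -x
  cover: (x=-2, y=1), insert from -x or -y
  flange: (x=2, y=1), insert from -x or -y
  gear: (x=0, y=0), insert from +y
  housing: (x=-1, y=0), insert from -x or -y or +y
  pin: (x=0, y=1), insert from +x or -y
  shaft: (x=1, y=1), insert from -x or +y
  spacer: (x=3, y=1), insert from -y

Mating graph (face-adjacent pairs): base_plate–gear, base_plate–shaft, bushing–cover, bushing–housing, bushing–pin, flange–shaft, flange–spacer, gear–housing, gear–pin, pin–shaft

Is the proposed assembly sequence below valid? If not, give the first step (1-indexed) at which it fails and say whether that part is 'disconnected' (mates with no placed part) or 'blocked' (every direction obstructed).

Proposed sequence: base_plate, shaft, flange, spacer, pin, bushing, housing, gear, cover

1. base_plate@(1, 0) [-x clear] — {base_plate}
2. shaft@(1, 1) [-x clear] — {base_plate, shaft}
3. flange@(2, 1) [-y clear] — {base_plate, flange, shaft}
4. spacer@(3, 1) [-y clear] — {base_plate, flange, shaft, spacer}
5. pin@(0, 1) [-y clear] — {base_plate, flange, pin, shaft, spacer}
6. bushing@(-1, 1) [-x clear] — {base_plate, bushing, flange, pin, shaft, spacer}
7. housing@(-1, 0) [-x clear] — {base_plate, bushing, flange, housing, pin, shaft, spacer}
8. gear@(0, 0) — +y all obstructed ⇒ blocked

Invalid at step 8 (blocked)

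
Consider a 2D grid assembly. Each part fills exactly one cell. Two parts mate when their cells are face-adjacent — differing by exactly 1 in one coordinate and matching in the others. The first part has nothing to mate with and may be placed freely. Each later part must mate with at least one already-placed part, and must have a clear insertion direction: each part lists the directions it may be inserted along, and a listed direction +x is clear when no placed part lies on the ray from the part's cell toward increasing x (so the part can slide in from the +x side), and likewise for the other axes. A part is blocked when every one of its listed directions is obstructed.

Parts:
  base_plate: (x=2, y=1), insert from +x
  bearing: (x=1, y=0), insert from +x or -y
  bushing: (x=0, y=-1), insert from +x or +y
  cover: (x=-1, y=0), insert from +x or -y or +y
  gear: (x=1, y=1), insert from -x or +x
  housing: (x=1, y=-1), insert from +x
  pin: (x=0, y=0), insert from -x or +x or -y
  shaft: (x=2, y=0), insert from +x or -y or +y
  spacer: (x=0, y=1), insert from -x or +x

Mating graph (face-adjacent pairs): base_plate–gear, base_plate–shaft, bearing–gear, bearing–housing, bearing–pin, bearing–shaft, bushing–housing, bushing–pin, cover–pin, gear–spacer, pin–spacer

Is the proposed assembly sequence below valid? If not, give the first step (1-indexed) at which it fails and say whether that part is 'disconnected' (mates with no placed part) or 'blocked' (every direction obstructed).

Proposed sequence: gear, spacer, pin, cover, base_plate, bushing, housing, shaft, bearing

Invalid at step 9 (blocked)

1. gear@(1, 1) [-x clear] — {gear}
2. spacer@(0, 1) [-x clear] — {gear, spacer}
3. pin@(0, 0) [-x clear] — {gear, pin, spacer}
4. cover@(-1, 0) [-y clear] — {cover, gear, pin, spacer}
5. base_plate@(2, 1) [+x clear] — {base_plate, cover, gear, pin, spacer}
6. bushing@(0, -1) [+x clear] — {base_plate, bushing, cover, gear, pin, spacer}
7. housing@(1, -1) [+x clear] — {base_plate, bushing, cover, gear, housing, pin, spacer}
8. shaft@(2, 0) [+x clear] — {base_plate, bushing, cover, gear, housing, pin, shaft, spacer}
9. bearing@(1, 0) — +x/-y all obstructed ⇒ blocked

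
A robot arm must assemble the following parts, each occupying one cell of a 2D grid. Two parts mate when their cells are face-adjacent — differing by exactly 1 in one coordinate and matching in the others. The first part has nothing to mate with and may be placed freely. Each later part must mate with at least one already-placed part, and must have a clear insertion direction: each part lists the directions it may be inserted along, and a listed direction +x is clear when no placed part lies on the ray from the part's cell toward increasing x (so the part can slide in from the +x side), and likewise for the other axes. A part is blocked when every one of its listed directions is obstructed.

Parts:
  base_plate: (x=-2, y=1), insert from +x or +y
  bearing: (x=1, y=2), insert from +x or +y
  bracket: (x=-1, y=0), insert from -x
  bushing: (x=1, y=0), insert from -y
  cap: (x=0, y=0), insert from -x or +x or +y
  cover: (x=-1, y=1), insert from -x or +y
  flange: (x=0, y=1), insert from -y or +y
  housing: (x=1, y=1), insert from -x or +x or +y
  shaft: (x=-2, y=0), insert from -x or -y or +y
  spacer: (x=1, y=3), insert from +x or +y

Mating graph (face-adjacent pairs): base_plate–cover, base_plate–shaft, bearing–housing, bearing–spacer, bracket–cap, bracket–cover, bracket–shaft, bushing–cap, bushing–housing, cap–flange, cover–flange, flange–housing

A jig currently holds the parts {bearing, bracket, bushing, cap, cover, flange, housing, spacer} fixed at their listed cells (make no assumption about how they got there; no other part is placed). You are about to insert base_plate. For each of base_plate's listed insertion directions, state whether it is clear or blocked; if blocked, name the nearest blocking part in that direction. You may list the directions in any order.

+x: blocked by cover; +y: clear

+x: nearest on ray is cover@(-1, 1) ⇒ blocked
+y: ray from base_plate(-2, 1) has no placed part ⇒ clear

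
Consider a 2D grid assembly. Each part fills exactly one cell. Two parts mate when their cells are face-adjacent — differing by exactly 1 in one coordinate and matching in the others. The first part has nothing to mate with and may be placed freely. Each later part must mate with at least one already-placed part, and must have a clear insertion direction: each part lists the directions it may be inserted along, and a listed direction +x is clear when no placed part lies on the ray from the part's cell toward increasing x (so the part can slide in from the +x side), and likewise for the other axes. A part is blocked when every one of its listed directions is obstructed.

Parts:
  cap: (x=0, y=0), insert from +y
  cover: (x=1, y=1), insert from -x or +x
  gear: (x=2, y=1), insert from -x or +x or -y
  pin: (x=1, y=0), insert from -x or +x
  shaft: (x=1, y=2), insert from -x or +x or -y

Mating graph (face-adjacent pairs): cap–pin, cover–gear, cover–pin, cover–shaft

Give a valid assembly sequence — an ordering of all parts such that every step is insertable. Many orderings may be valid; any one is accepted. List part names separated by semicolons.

cap; pin; cover; gear; shaft

1. cap@(0, 0) [+y clear] — {cap}
2. pin@(1, 0) [+x clear] — {cap, pin}
3. cover@(1, 1) [-x clear] — {cap, cover, pin}
4. gear@(2, 1) [+x clear] — {cap, cover, gear, pin}
5. shaft@(1, 2) [-x clear] — {cap, cover, gear, pin, shaft}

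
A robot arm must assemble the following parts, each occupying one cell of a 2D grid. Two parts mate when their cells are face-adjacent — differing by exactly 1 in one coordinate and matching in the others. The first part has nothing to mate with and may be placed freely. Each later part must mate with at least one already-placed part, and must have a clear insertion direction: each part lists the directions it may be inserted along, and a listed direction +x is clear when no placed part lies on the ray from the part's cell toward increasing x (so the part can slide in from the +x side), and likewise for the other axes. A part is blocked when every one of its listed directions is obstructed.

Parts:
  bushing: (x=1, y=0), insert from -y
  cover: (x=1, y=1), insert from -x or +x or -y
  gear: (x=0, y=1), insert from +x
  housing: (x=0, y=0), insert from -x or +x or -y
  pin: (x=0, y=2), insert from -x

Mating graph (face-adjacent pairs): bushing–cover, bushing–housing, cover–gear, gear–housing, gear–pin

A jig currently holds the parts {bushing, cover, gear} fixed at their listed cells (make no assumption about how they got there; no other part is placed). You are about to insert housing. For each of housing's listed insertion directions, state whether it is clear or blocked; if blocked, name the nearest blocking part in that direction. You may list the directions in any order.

-x: ray from housing(0, 0) has no placed part ⇒ clear
+x: nearest on ray is bushing@(1, 0) ⇒ blocked
-y: ray from housing(0, 0) has no placed part ⇒ clear

+x: blocked by bushing; -x: clear; -y: clear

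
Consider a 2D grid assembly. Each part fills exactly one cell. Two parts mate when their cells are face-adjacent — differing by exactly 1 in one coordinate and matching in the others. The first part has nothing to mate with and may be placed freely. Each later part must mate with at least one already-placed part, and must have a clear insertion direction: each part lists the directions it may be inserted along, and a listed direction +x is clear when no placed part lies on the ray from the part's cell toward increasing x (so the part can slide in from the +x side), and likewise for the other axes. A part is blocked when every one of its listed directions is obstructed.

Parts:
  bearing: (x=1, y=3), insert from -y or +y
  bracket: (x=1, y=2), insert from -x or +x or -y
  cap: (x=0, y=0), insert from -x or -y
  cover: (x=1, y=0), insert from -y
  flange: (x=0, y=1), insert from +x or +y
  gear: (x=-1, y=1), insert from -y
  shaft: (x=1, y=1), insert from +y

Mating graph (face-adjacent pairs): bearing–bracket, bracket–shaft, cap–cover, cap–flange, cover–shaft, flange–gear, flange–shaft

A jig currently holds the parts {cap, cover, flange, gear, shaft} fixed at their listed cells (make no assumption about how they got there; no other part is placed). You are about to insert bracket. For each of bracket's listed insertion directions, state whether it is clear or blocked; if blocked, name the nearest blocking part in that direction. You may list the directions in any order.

-x: ray from bracket(1, 2) has no placed part ⇒ clear
+x: ray from bracket(1, 2) has no placed part ⇒ clear
-y: nearest on ray is shaft@(1, 1) ⇒ blocked

+x: clear; -x: clear; -y: blocked by shaft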